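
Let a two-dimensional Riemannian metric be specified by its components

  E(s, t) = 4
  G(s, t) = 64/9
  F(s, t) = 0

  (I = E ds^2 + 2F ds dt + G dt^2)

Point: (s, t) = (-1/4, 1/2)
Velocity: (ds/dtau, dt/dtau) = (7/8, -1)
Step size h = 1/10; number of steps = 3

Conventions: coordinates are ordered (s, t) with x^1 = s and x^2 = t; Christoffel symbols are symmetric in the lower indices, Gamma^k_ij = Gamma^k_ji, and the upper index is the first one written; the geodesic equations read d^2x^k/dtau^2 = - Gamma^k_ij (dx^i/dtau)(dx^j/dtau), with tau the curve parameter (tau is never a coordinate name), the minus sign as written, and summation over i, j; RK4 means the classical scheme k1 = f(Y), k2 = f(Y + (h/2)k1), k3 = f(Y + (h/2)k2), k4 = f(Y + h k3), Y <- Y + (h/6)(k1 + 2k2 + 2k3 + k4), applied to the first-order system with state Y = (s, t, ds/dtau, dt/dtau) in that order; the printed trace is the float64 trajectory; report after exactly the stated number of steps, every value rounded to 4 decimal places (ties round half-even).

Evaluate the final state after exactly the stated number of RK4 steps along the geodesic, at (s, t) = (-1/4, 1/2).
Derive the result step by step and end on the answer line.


f(Y) = (ds/dtau, dt/dtau, -Gamma^s_ij Y'^i Y'^j, -Gamma^t_ij Y'^i Y'^j) with the Gammas evaluated at the stage position; h = 0.100000; intermediate values shown to 6 dp
step 0: s = -0.2500, t = 0.5000, ds/dtau = 0.8750, dt/dtau = -1.0000
step 1:
  k1: at (s, t) = (-0.250000, 0.500000), (ds/dtau, dt/dtau) = (0.875000, -1.000000); Gamma_sss = 0.000000, Gamma_sst = 0.000000, Gamma_stt = 0.000000, Gamma_tss = 0.000000, Gamma_tst = 0.000000, Gamma_ttt = 0.000000; k1 = (0.875000, -1.000000, 0.000000, 0.000000)
  k2: at (s, t) = (-0.206250, 0.450000), (ds/dtau, dt/dtau) = (0.875000, -1.000000); Gamma_sss = 0.000000, Gamma_sst = 0.000000, Gamma_stt = 0.000000, Gamma_tss = 0.000000, Gamma_tst = 0.000000, Gamma_ttt = 0.000000; k2 = (0.875000, -1.000000, 0.000000, 0.000000)
  k3: at (s, t) = (-0.206250, 0.450000), (ds/dtau, dt/dtau) = (0.875000, -1.000000); Gamma_sss = 0.000000, Gamma_sst = 0.000000, Gamma_stt = 0.000000, Gamma_tss = 0.000000, Gamma_tst = 0.000000, Gamma_ttt = 0.000000; k3 = (0.875000, -1.000000, 0.000000, 0.000000)
  k4: at (s, t) = (-0.162500, 0.400000), (ds/dtau, dt/dtau) = (0.875000, -1.000000); Gamma_sss = 0.000000, Gamma_sst = 0.000000, Gamma_stt = 0.000000, Gamma_tss = 0.000000, Gamma_tst = 0.000000, Gamma_ttt = 0.000000; k4 = (0.875000, -1.000000, 0.000000, 0.000000)
  Y <- Y + (h/6)(k1 + 2k2 + 2k3 + k4): s = -0.1625, t = 0.4000, ds/dtau = 0.8750, dt/dtau = -1.0000
step 2:
  k1: at (s, t) = (-0.162500, 0.400000), (ds/dtau, dt/dtau) = (0.875000, -1.000000); Gamma_sss = 0.000000, Gamma_sst = 0.000000, Gamma_stt = 0.000000, Gamma_tss = 0.000000, Gamma_tst = 0.000000, Gamma_ttt = 0.000000; k1 = (0.875000, -1.000000, 0.000000, 0.000000)
  k2: at (s, t) = (-0.118750, 0.350000), (ds/dtau, dt/dtau) = (0.875000, -1.000000); Gamma_sss = 0.000000, Gamma_sst = 0.000000, Gamma_stt = 0.000000, Gamma_tss = 0.000000, Gamma_tst = 0.000000, Gamma_ttt = 0.000000; k2 = (0.875000, -1.000000, 0.000000, 0.000000)
  k3: at (s, t) = (-0.118750, 0.350000), (ds/dtau, dt/dtau) = (0.875000, -1.000000); Gamma_sss = 0.000000, Gamma_sst = 0.000000, Gamma_stt = 0.000000, Gamma_tss = 0.000000, Gamma_tst = 0.000000, Gamma_ttt = 0.000000; k3 = (0.875000, -1.000000, 0.000000, 0.000000)
  k4: at (s, t) = (-0.075000, 0.300000), (ds/dtau, dt/dtau) = (0.875000, -1.000000); Gamma_sss = 0.000000, Gamma_sst = 0.000000, Gamma_stt = 0.000000, Gamma_tss = 0.000000, Gamma_tst = 0.000000, Gamma_ttt = 0.000000; k4 = (0.875000, -1.000000, 0.000000, 0.000000)
  Y <- Y + (h/6)(k1 + 2k2 + 2k3 + k4): s = -0.0750, t = 0.3000, ds/dtau = 0.8750, dt/dtau = -1.0000
step 3:
  k1: at (s, t) = (-0.075000, 0.300000), (ds/dtau, dt/dtau) = (0.875000, -1.000000); Gamma_sss = 0.000000, Gamma_sst = 0.000000, Gamma_stt = 0.000000, Gamma_tss = 0.000000, Gamma_tst = 0.000000, Gamma_ttt = 0.000000; k1 = (0.875000, -1.000000, 0.000000, 0.000000)
  k2: at (s, t) = (-0.031250, 0.250000), (ds/dtau, dt/dtau) = (0.875000, -1.000000); Gamma_sss = 0.000000, Gamma_sst = 0.000000, Gamma_stt = 0.000000, Gamma_tss = 0.000000, Gamma_tst = 0.000000, Gamma_ttt = 0.000000; k2 = (0.875000, -1.000000, 0.000000, 0.000000)
  k3: at (s, t) = (-0.031250, 0.250000), (ds/dtau, dt/dtau) = (0.875000, -1.000000); Gamma_sss = 0.000000, Gamma_sst = 0.000000, Gamma_stt = 0.000000, Gamma_tss = 0.000000, Gamma_tst = 0.000000, Gamma_ttt = 0.000000; k3 = (0.875000, -1.000000, 0.000000, 0.000000)
  k4: at (s, t) = (0.012500, 0.200000), (ds/dtau, dt/dtau) = (0.875000, -1.000000); Gamma_sss = 0.000000, Gamma_sst = 0.000000, Gamma_stt = 0.000000, Gamma_tss = 0.000000, Gamma_tst = 0.000000, Gamma_ttt = 0.000000; k4 = (0.875000, -1.000000, 0.000000, 0.000000)
  Y <- Y + (h/6)(k1 + 2k2 + 2k3 + k4): s = 0.0125, t = 0.2000, ds/dtau = 0.8750, dt/dtau = -1.0000

Answer: s = 0.0125, t = 0.2000, ds/dtau = 0.8750, dt/dtau = -1.0000


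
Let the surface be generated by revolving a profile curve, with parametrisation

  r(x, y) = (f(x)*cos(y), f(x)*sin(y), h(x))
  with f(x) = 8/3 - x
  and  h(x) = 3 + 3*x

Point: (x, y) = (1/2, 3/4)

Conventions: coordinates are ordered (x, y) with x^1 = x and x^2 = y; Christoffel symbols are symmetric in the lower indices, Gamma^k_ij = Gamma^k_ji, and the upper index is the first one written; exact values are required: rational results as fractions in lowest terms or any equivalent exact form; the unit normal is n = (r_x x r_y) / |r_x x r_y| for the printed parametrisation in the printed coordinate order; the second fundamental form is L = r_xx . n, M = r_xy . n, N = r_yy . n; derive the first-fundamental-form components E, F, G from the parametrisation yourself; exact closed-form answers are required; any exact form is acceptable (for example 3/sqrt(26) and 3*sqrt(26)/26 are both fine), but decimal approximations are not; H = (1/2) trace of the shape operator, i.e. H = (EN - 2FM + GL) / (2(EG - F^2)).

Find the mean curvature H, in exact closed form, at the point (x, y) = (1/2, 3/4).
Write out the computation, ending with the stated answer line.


f = 13/6, f' = -1, f'' = 0, h' = 3, h'' = 0
E = 10, F = 0, G = 169/36; answer radicand W^2 = 10
unnormalised second-form numerators: l = 0, m = 0, n = 13/2; L = l/sqrt(10), and similarly M = m/sqrt(W^2), N = n/sqrt(W^2)
H = (E*n - 2*F*m + G*l) / (2*(EG - F^2)*sqrt(W^2)); E*n - 2*F*m + G*l = 65, EG - F^2 = 845/18, so H = (9/13)/sqrt(10)

Answer: H = 9*sqrt(10)/130


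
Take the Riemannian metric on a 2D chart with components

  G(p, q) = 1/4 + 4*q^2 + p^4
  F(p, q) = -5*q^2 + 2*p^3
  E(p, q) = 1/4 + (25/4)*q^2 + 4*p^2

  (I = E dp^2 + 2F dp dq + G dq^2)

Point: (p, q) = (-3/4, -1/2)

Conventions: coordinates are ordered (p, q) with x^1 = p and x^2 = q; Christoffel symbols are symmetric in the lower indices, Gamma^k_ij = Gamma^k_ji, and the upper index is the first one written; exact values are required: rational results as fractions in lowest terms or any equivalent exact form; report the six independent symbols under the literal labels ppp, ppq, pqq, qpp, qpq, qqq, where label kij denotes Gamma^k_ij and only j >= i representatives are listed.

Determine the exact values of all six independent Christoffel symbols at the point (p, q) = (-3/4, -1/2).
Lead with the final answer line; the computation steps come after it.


Answer: Gamma_ppp = 36496/8109, Gamma_ppq = -27286/8109, Gamma_pqq = 13561/5406, Gamma_qpp = 82432/8109, Gamma_qpq = -40840/8109, Gamma_qqq = 5612/2703

E = 65/16, F = -67/32, G = 401/256 at the point
E_p = -6, E_q = -25/4, F_p = 27/8, F_q = 5, G_p = -27/16, G_q = -4
EG - F^2 = 8109/4096;  g^inv = (4096/8109) * [[401/256, 67/32], [67/32, 65/16]]
first-kind symbols [ij,l] = (1/2)(d_i g_jl + d_j g_il - d_l g_ij): [pp,p] = E_p/2 = -3, [pp,q] = F_p - E_q/2 = 13/2, [pq,p] = E_q/2 = -25/8, [pq,q] = G_p/2 = -27/32, [qq,p] = F_q - G_p/2 = 187/32, [qq,q] = G_q/2 = -2
Gamma^p_ij = (G*[ij,p] - F*[ij,q])/(EG - F^2), Gamma^q_ij = (E*[ij,q] - F*[ij,p])/(EG - F^2)


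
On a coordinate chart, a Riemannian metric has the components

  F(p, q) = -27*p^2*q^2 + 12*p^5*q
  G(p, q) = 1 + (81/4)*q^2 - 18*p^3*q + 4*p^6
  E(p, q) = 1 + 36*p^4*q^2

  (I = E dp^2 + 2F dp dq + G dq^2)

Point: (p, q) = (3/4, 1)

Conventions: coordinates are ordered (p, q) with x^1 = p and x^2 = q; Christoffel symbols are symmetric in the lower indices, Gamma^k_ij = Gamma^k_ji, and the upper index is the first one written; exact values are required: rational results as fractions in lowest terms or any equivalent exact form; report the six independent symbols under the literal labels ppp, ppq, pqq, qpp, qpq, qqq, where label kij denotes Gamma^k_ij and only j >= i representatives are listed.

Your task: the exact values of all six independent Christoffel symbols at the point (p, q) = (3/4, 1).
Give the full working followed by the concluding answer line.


E = 793/64, F = -3159/256, G = 14713/1024 at the point
E_p = 243/4, E_q = 729/32, F_p = -1377/64, F_q = -7047/256, G_p = -3159/128, G_q = 1053/32
EG - F^2 = 26377/1024;  g^inv = (1024/26377) * [[14713/1024, 3159/256], [3159/256, 793/64]]
first-kind symbols [ij,l] = (1/2)(d_i g_jl + d_j g_il - d_l g_ij): [pp,p] = E_p/2 = 243/8, [pp,q] = F_p - E_q/2 = -1053/32, [pq,p] = E_q/2 = 729/64, [pq,q] = G_p/2 = -3159/256, [qq,p] = F_q - G_p/2 = -243/16, [qq,q] = G_q/2 = 1053/64
Gamma^p_ij = (G*[ij,p] - F*[ij,q])/(EG - F^2), Gamma^q_ij = (E*[ij,q] - F*[ij,p])/(EG - F^2)

Answer: Gamma_ppp = 31104/26377, Gamma_ppq = 11664/26377, Gamma_pqq = -15552/26377, Gamma_qpp = -2592/2029, Gamma_qpq = -972/2029, Gamma_qqq = 1296/2029


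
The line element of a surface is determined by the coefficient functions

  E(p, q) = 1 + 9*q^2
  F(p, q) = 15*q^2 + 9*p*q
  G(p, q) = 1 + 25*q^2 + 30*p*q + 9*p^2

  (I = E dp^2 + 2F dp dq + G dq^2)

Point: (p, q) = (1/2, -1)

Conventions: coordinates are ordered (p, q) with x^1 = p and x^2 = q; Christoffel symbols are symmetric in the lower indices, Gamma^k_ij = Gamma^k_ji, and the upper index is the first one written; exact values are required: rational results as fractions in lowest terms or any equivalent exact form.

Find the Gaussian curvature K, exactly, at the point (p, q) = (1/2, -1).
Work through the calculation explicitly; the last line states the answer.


E = 10, F = 21/2, G = 53/4, EG - F^2 = 89/4 at the point
E_p = 0, E_q = -18, F_p = -9, F_q = -51/2, G_p = -21, G_q = -35
E_qq = 18, F_pq = 9, G_pp = 18
Brioschi: K = (det M1 - det M2) / (EG - F^2)^2 with the standard first/second-derivative matrices M1, M2.
M1 = [[-E_qq/2 + F_pq - G_pp/2, E_p/2, F_p - E_q/2], [F_q - G_p/2, E, F], [G_q/2, F, G]] = [[-9, 0, 0], [-15, 10, 21/2], [-35/2, 21/2, 53/4]]; det M1 = -801/4
M2 = [[0, E_q/2, G_p/2], [E_q/2, E, F], [G_p/2, F, G]] = [[0, -9, -21/2], [-9, 10, 21/2], [-21/2, 21/2, 53/4]]; det M2 = -765/4
det M1 - det M2 = -9; K = -9 / (89/4)^2 = -144/7921

Answer: K = -144/7921


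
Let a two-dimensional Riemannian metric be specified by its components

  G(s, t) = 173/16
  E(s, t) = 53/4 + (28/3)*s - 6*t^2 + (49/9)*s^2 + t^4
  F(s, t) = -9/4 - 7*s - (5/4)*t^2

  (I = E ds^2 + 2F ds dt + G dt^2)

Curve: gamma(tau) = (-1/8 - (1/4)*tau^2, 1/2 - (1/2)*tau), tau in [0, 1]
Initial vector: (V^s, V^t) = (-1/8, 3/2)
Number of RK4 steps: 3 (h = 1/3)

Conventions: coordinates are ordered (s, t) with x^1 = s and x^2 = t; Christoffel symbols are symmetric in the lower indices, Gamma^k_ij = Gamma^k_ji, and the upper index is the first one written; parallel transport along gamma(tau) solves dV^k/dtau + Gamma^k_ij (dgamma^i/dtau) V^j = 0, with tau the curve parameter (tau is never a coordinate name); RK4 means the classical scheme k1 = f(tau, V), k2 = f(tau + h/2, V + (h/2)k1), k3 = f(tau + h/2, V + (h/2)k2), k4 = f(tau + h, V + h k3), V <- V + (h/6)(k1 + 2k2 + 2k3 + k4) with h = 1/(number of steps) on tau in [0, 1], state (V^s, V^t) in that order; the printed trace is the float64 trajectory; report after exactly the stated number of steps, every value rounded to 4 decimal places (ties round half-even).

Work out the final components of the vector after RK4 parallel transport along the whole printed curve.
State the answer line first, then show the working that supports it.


Answer: V^s = -0.2032, V^t = 1.5183

gamma'(tau) = (-(1/2)*tau, -1/2); f(tau, V)^k = -Gamma^k_ij(gamma(tau)) gamma'^i(tau) V^j; h = 1/3; intermediate values shown to 6 dp
curve data and Christoffel symbols at the stage parameters:
  tau = 0.000000: gamma = (-0.125000, 0.500000), gamma' = (0.000000, -0.500000); Gamma_sss = 0.317440, Gamma_sst = -0.262717, Gamma_stt = -0.119417, Gamma_tss = -0.343521, Gamma_tst = -0.041002, Gamma_ttt = -0.018637
  tau = 0.166667: gamma = (-0.131944, 0.416667), gamma' = (-0.083333, -0.500000); Gamma_sss = 0.301918, Gamma_sst = -0.216453, Gamma_stt = -0.095729, Gamma_tss = -0.386469, Gamma_tst = -0.030897, Gamma_ttt = -0.013665
  tau = 0.333333: gamma = (-0.152778, 0.333333), gamma' = (-0.166667, -0.500000); Gamma_sss = 0.288770, Gamma_sst = -0.172949, Gamma_stt = -0.074834, Gamma_tss = -0.434040, Gamma_tst = -0.021105, Gamma_ttt = -0.009132
  tau = 0.500000: gamma = (-0.187500, 0.250000), gamma' = (-0.250000, -0.500000); Gamma_sss = 0.278513, Gamma_sst = -0.130847, Gamma_stt = -0.055680, Gamma_tss = -0.485400, Gamma_tst = -0.012291, Gamma_ttt = -0.005230
  tau = 0.666667: gamma = (-0.236111, 0.166667), gamma' = (-0.333333, -0.500000); Gamma_sss = 0.271819, Gamma_sst = -0.088880, Gamma_stt = -0.037379, Gamma_tss = -0.539883, Gamma_tst = -0.005195, Gamma_ttt = -0.002185
  tau = 0.833333: gamma = (-0.298611, 0.083333), gamma' = (-0.416667, -0.500000); Gamma_sss = 0.269588, Gamma_sst = -0.045748, Gamma_stt = -0.019106, Gamma_tss = -0.597064, Gamma_tst = -0.000713, Gamma_ttt = -0.000298
  tau = 1.000000: gamma = (-0.375000, 0.000000), gamma' = (-0.500000, -0.500000); Gamma_sss = 0.273053, Gamma_sst = 0.000000, Gamma_stt = 0.000000, Gamma_tss = -0.656869, Gamma_tst = 0.000000, Gamma_ttt = 0.000000
step 0: V^s = -0.1250, V^t = 1.5000
step 1: k1 = (-0.073143, -0.011415), k2 = (-0.087332, -0.007555), k3 = (-0.087178, -0.007448), k4 = (-0.093290, 0.000665); V <- V + (h/6)(k1 + 2k2 + 2k3 + k4): V^s = -0.1536, V^t = 1.4977
step 2: k1 = (-0.093321, 0.000628), k2 = (-0.091408, 0.013052), k3 = (-0.091532, 0.012999), k4 = (-0.081076, 0.029376); V <- V + (h/6)(k1 + 2k2 + 2k3 + k4): V^s = -0.1837, V^t = 1.5023
step 3: k1 = (-0.081064, 0.029285), k2 = (-0.060764, 0.048448), k3 = (-0.060553, 0.047604), k4 = (-0.027829, 0.066947); V <- V + (h/6)(k1 + 2k2 + 2k3 + k4): V^s = -0.2032, V^t = 1.5183


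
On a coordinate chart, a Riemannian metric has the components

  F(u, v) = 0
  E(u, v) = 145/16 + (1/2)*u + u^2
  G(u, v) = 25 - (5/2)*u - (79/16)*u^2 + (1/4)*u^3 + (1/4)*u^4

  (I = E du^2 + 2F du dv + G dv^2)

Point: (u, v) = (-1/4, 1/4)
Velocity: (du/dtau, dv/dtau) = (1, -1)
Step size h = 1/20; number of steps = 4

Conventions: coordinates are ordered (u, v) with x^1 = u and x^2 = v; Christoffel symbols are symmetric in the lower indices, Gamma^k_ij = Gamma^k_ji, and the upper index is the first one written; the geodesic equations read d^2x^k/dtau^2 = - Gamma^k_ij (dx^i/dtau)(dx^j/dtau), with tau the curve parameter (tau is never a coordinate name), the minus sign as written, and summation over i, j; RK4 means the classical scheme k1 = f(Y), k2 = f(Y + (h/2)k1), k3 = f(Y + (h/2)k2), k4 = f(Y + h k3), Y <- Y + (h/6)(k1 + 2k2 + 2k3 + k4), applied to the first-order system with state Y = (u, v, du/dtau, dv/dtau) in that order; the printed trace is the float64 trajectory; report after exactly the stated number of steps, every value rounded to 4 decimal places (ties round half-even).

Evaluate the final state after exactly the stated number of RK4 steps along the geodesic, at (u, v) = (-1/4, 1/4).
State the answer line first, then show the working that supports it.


Answer: u = -0.0509, v = 0.0495, du/dtau = 0.9866, dv/dtau = -1.0079

f(Y) = (du/dtau, dv/dtau, -Gamma^u_ij Y'^i Y'^j, -Gamma^v_ij Y'^i Y'^j) with the Gammas evaluated at the stage position; h = 0.050000; intermediate values shown to 6 dp
step 0: u = -0.2500, v = 0.2500, du/dtau = 1.0000, dv/dtau = -1.0000
step 1:
  k1: at (u, v) = (-0.250000, 0.250000), (du/dtau, dv/dtau) = (1.000000, -1.000000); Gamma_uuu = 0.000000, Gamma_uuv = 0.000000, Gamma_uvv = 0.000000, Gamma_vuu = 0.000000, Gamma_vuv = 0.000000, Gamma_vvv = 0.000000; k1 = (1.000000, -1.000000, 0.000000, 0.000000)
  k2: at (u, v) = (-0.225000, 0.225000), (du/dtau, dv/dtau) = (1.000000, -1.000000); Gamma_uuu = 0.002778, Gamma_uuv = 0.000000, Gamma_uvv = 0.013974, Gamma_vuu = 0.000000, Gamma_vuv = -0.004969, Gamma_vvv = 0.000000; k2 = (1.000000, -1.000000, -0.016751, -0.009939)
  k3: at (u, v) = (-0.225000, 0.225000), (du/dtau, dv/dtau) = (0.999581, -1.000248); Gamma_uuu = 0.002778, Gamma_uuv = 0.000000, Gamma_uvv = 0.013974, Gamma_vuu = 0.000000, Gamma_vuv = -0.004969, Gamma_vvv = 0.000000; k3 = (0.999581, -1.000248, -0.016756, -0.009937)
  k4: at (u, v) = (-0.200021, 0.199988), (du/dtau, dv/dtau) = (0.999162, -1.000497); Gamma_uuu = 0.005552, Gamma_uuv = 0.000000, Gamma_uvv = 0.027925, Gamma_vuu = 0.000000, Gamma_vuv = -0.009936, Gamma_vvv = 0.000000; k4 = (0.999162, -1.000497, -0.033495, -0.019866)
  Y <- Y + (h/6)(k1 + 2k2 + 2k3 + k4): u = -0.2000, v = 0.2000, du/dtau = 0.9992, dv/dtau = -1.0005
step 2:
  k1: at (u, v) = (-0.200014, 0.199992), (du/dtau, dv/dtau) = (0.999162, -1.000497); Gamma_uuu = 0.005552, Gamma_uuv = 0.000000, Gamma_uvv = 0.027929, Gamma_vuu = 0.000000, Gamma_vuv = -0.009938, Gamma_vvv = 0.000000; k1 = (0.999162, -1.000497, -0.033500, -0.019868)
  k2: at (u, v) = (-0.175035, 0.174979), (du/dtau, dv/dtau) = (0.998325, -1.000994); Gamma_uuu = 0.008324, Gamma_uuv = 0.000000, Gamma_uvv = 0.041858, Gamma_vuu = 0.000000, Gamma_vuv = -0.014908, Gamma_vvv = 0.000000; k2 = (0.998325, -1.000994, -0.050238, -0.029796)
  k3: at (u, v) = (-0.175056, 0.174967), (du/dtau, dv/dtau) = (0.997906, -1.001242); Gamma_uuu = 0.008322, Gamma_uuv = 0.000000, Gamma_uvv = 0.041846, Gamma_vuu = 0.000000, Gamma_vuv = -0.014904, Gamma_vvv = 0.000000; k3 = (0.997906, -1.001242, -0.050237, -0.029783)
  k4: at (u, v) = (-0.150119, 0.149930), (du/dtau, dv/dtau) = (0.996651, -1.001986); Gamma_uuu = 0.011086, Gamma_uuv = 0.000000, Gamma_uvv = 0.055719, Gamma_vuu = 0.000000, Gamma_vuv = -0.019872, Gamma_vvv = 0.000000; k4 = (0.996651, -1.001986, -0.066952, -0.039689)
  Y <- Y + (h/6)(k1 + 2k2 + 2k3 + k4): u = -0.1501, v = 0.1499, du/dtau = 0.9967, dv/dtau = -1.0020
step 3:
  k1: at (u, v) = (-0.150112, 0.149934), (du/dtau, dv/dtau) = (0.996651, -1.001986); Gamma_uuu = 0.011086, Gamma_uuv = 0.000000, Gamma_uvv = 0.055723, Gamma_vuu = 0.000000, Gamma_vuv = -0.019873, Gamma_vvv = 0.000000; k1 = (0.996651, -1.001986, -0.066957, -0.039692)
  k2: at (u, v) = (-0.125195, 0.124884), (du/dtau, dv/dtau) = (0.994977, -1.002978); Gamma_uuu = 0.013843, Gamma_uuv = 0.000000, Gamma_uvv = 0.069541, Gamma_vuu = 0.000000, Gamma_vuv = -0.024844, Gamma_vvv = 0.000000; k2 = (0.994977, -1.002978, -0.083660, -0.049586)
  k3: at (u, v) = (-0.125237, 0.124859), (du/dtau, dv/dtau) = (0.994559, -1.003226); Gamma_uuu = 0.013839, Gamma_uuv = 0.000000, Gamma_uvv = 0.069518, Gamma_vuu = 0.000000, Gamma_vuv = -0.024836, Gamma_vvv = 0.000000; k3 = (0.994559, -1.003226, -0.083655, -0.049561)
  k4: at (u, v) = (-0.100384, 0.099772), (du/dtau, dv/dtau) = (0.992468, -1.004464); Gamma_uuu = 0.016583, Gamma_uuv = 0.000000, Gamma_uvv = 0.083247, Gamma_vuu = 0.000000, Gamma_vuv = -0.029804, Gamma_vvv = 0.000000; k4 = (0.992468, -1.004464, -0.100325, -0.059423)
  Y <- Y + (h/6)(k1 + 2k2 + 2k3 + k4): u = -0.1004, v = 0.0998, du/dtau = 0.9925, dv/dtau = -1.0045
step 4:
  k1: at (u, v) = (-0.100377, 0.099777), (du/dtau, dv/dtau) = (0.992468, -1.004465); Gamma_uuu = 0.016584, Gamma_uuv = 0.000000, Gamma_uvv = 0.083250, Gamma_vuu = 0.000000, Gamma_vuv = -0.029805, Gamma_vvv = 0.000000; k1 = (0.992468, -1.004465, -0.100330, -0.059425)
  k2: at (u, v) = (-0.075565, 0.074665), (du/dtau, dv/dtau) = (0.989960, -1.005950); Gamma_uuu = 0.019316, Gamma_uuv = 0.000000, Gamma_uvv = 0.096892, Gamma_vuu = 0.000000, Gamma_vuv = -0.034775, Gamma_vvv = 0.000000; k2 = (0.989960, -1.005950, -0.116978, -0.069262)
  k3: at (u, v) = (-0.075628, 0.074628), (du/dtau, dv/dtau) = (0.989544, -1.006196); Gamma_uuu = 0.019309, Gamma_uuv = 0.000000, Gamma_uvv = 0.096857, Gamma_vuu = 0.000000, Gamma_vuv = -0.034763, Gamma_vvv = 0.000000; k3 = (0.989544, -1.006196, -0.116969, -0.069225)
  k4: at (u, v) = (-0.050900, 0.049467), (du/dtau, dv/dtau) = (0.986620, -1.007926); Gamma_uuu = 0.022025, Gamma_uuv = 0.000000, Gamma_uvv = 0.110378, Gamma_vuu = 0.000000, Gamma_vuv = -0.039729, Gamma_vvv = 0.000000; k4 = (0.986620, -1.007926, -0.133574, -0.079017)
  Y <- Y + (h/6)(k1 + 2k2 + 2k3 + k4): u = -0.0509, v = 0.0495, du/dtau = 0.9866, dv/dtau = -1.0079


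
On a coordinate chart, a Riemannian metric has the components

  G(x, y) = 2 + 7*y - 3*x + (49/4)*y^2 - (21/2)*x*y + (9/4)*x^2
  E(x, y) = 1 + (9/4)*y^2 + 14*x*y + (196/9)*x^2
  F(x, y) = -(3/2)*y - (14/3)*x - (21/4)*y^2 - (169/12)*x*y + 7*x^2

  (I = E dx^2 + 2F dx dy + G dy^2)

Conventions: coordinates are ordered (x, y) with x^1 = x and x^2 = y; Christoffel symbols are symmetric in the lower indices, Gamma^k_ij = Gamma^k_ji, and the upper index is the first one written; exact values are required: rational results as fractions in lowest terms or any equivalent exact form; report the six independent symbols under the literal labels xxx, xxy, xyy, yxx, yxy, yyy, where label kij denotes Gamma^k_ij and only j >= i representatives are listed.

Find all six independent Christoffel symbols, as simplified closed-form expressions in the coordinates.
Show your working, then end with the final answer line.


E = 1 + (9/4)*y^2 + 14*x*y + (196/9)*x^2; F = -(3/2)*y - (14/3)*x - (21/4)*y^2 - (169/12)*x*y + 7*x^2; G = 2 + 7*y - 3*x + (49/4)*y^2 - (21/2)*x*y + (9/4)*x^2
Gamma^k_ij = (1/2) g^{kl} (d_i g_jl + d_j g_il - d_l g_ij), with g^inv = (1/(EG-F^2)) [[G, -F], [-F, E]]
first partials: E_x = 14*y + (392/9)*x, E_y = (9/2)*y + 14*x, F_x = -14/3 - (169/12)*y + 14*x, F_y = -3/2 - (21/2)*y - (169/12)*x, G_x = -3 - (21/2)*y + (9/2)*x, G_y = 7 + (49/2)*y - (21/2)*x
D = EG - F^2 = 2 + 7*y - 3*x + (29/2)*y^2 + (7/2)*x*y + (865/36)*x^2
expanded: Gamma^x_xx = (G E_x - 2F F_x + F E_y)/(2D), Gamma^x_xy = (G E_y - F G_x)/(2D), Gamma^x_yy = (2G F_y - G G_x - F G_y)/(2D), Gamma^y_xx = (2E F_x - E E_y - F E_x)/(2D), Gamma^y_xy = (E G_x - F E_y)/(2D), Gamma^y_yy = (E G_y - 2F F_y + F G_x)/(2D); substitute and cancel common factors

Answer: Gamma_xxx = (784*x + 252*y)/(865*x^2 + 126*x*y - 108*x + 522*y^2 + 252*y + 72), Gamma_xxy = (252*x + 81*y)/(865*x^2 + 126*x*y - 108*x + 522*y^2 + 252*y + 72), Gamma_xyy = (-588*x - 189*y)/(865*x^2 + 126*x*y - 108*x + 522*y^2 + 252*y + 72), Gamma_yxx = (252*x - 588*y - 168)/(865*x^2 + 126*x*y - 108*x + 522*y^2 + 252*y + 72), Gamma_yxy = (81*x - 189*y - 54)/(865*x^2 + 126*x*y - 108*x + 522*y^2 + 252*y + 72), Gamma_yyy = (-189*x + 441*y + 126)/(865*x^2 + 126*x*y - 108*x + 522*y^2 + 252*y + 72)


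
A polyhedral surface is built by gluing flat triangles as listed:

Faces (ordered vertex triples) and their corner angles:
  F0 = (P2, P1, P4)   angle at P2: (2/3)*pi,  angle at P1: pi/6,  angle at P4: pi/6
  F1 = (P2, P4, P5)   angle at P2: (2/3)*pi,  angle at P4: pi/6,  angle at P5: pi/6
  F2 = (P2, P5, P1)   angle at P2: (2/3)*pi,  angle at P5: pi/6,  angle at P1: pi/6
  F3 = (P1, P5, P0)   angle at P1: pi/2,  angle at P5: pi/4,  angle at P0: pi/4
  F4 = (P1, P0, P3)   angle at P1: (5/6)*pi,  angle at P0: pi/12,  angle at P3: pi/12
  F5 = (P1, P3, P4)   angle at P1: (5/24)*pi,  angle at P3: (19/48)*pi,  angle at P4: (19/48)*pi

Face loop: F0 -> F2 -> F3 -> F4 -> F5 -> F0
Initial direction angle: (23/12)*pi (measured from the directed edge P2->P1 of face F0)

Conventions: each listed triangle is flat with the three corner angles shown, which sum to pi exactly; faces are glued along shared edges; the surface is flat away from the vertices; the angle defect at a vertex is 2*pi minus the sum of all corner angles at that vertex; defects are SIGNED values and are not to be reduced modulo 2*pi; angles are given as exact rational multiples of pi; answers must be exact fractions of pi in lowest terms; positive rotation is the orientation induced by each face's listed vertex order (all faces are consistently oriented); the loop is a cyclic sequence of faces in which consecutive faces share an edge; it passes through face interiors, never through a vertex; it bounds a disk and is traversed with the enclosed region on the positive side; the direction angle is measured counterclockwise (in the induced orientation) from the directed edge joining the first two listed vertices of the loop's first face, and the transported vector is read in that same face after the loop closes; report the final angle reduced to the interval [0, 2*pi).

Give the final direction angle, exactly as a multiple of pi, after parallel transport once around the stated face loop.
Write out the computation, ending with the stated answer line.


enclosed vertex P1: corner angles sum to (15/8)*pi, defect = 2*pi - (15/8)*pi = pi/8
holonomy = initial angle + sum of enclosed defects (mod 2*pi), positive in the induced orientation
final angle = (23/12)*pi + pi/8 = pi/24 (mod 2*pi)

Answer: final direction angle = pi/24


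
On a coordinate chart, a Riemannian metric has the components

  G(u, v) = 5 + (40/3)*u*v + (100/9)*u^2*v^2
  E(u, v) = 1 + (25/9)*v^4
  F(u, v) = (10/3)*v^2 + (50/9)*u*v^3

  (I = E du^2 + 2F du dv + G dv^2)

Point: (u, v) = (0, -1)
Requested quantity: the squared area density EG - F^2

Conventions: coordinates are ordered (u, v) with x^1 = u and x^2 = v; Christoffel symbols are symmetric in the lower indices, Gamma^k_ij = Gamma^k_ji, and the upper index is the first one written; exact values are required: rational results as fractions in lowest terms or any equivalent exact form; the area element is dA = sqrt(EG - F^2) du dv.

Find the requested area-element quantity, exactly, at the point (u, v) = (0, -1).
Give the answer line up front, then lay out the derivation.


Answer: EG - F^2 = 70/9

E = 34/9, F = 10/3, G = 5; EG - F^2 = 70/9


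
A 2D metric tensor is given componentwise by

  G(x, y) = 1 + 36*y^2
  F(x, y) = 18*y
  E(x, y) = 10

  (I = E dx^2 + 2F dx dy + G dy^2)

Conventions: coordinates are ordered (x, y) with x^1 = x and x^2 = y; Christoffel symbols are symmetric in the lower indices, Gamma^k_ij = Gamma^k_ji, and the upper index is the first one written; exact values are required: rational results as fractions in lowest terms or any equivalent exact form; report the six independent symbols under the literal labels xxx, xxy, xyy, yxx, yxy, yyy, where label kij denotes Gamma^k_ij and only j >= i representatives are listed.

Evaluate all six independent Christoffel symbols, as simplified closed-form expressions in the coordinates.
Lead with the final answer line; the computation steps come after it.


Answer: Gamma_xxx = 0, Gamma_xxy = 0, Gamma_xyy = 9/(18*y^2 + 5), Gamma_yxx = 0, Gamma_yxy = 0, Gamma_yyy = 18*y/(18*y^2 + 5)

E = 10; F = 18*y; G = 1 + 36*y^2
Gamma^k_ij = (1/2) g^{kl} (d_i g_jl + d_j g_il - d_l g_ij), with g^inv = (1/(EG-F^2)) [[G, -F], [-F, E]]
first partials: E_x = 0, E_y = 0, F_x = 0, F_y = 18, G_x = 0, G_y = 72*y
D = EG - F^2 = 10 + 36*y^2
expanded: Gamma^x_xx = (G E_x - 2F F_x + F E_y)/(2D), Gamma^x_xy = (G E_y - F G_x)/(2D), Gamma^x_yy = (2G F_y - G G_x - F G_y)/(2D), Gamma^y_xx = (2E F_x - E E_y - F E_x)/(2D), Gamma^y_xy = (E G_x - F E_y)/(2D), Gamma^y_yy = (E G_y - 2F F_y + F G_x)/(2D); substitute and cancel common factors


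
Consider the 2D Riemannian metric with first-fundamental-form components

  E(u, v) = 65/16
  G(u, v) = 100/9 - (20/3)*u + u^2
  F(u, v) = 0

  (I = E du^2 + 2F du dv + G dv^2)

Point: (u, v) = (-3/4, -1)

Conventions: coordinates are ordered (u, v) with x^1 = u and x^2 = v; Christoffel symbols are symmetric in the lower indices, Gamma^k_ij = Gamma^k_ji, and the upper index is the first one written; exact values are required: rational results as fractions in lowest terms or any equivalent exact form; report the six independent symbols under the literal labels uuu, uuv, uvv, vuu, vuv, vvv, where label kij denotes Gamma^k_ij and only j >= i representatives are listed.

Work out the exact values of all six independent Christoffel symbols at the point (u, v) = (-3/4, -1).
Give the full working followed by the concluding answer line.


E = 65/16, F = 0, G = 2401/144 at the point
E_u = 0, E_v = 0, F_u = 0, F_v = 0, G_u = -49/6, G_v = 0
EG - F^2 = 156065/2304;  g^inv = (2304/156065) * [[2401/144, 0], [0, 65/16]]
first-kind symbols [ij,l] = (1/2)(d_i g_jl + d_j g_il - d_l g_ij): [uu,u] = E_u/2 = 0, [uu,v] = F_u - E_v/2 = 0, [uv,u] = E_v/2 = 0, [uv,v] = G_u/2 = -49/12, [vv,u] = F_v - G_u/2 = 49/12, [vv,v] = G_v/2 = 0
Gamma^u_ij = (G*[ij,u] - F*[ij,v])/(EG - F^2), Gamma^v_ij = (E*[ij,v] - F*[ij,u])/(EG - F^2)

Answer: Gamma_uuu = 0, Gamma_uuv = 0, Gamma_uvv = 196/195, Gamma_vuu = 0, Gamma_vuv = -12/49, Gamma_vvv = 0


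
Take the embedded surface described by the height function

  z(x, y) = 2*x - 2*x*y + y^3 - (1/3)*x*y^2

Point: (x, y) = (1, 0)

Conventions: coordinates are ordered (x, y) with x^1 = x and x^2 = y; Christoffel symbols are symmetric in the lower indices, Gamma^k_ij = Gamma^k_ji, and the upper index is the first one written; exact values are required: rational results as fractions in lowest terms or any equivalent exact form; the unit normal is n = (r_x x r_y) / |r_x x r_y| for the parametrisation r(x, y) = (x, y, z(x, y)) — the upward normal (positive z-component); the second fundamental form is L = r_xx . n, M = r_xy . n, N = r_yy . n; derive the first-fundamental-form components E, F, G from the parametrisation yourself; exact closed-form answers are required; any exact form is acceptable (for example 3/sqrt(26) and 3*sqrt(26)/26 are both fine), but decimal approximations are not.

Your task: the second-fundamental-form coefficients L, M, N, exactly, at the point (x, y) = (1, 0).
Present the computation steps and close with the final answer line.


z_x = 2, z_y = -2, z_xx = 0, z_xy = -2, z_yy = -2/3
E = 5, F = -4, G = 5; answer radicand W^2 = 9
unnormalised second-form numerators: l = 0, m = -2, n = -2/3; L = l/sqrt(9), and similarly M = m/sqrt(W^2), N = n/sqrt(W^2)

Answer: L = 0, M = -2/3, N = -2/9


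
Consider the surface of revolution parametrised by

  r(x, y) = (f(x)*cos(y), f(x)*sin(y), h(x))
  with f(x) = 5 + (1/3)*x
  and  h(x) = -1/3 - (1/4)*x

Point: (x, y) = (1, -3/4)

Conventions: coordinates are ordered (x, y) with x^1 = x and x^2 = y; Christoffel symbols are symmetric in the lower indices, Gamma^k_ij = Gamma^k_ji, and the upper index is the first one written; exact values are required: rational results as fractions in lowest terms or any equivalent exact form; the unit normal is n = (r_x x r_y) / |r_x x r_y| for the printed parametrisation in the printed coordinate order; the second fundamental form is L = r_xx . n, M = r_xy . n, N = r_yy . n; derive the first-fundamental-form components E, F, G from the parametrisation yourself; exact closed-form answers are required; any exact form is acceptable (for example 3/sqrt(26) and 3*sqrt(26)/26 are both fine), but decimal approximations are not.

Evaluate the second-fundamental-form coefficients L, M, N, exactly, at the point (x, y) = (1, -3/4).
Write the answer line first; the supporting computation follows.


Answer: L = 0, M = 0, N = -16/5

f = 16/3, f' = 1/3, f'' = 0, h' = -1/4, h'' = 0
E = 25/144, F = 0, G = 256/9; answer radicand W^2 = 25/144
unnormalised second-form numerators: l = 0, m = 0, n = -4/3; L = l/sqrt(25/144), and similarly M = m/sqrt(W^2), N = n/sqrt(W^2)


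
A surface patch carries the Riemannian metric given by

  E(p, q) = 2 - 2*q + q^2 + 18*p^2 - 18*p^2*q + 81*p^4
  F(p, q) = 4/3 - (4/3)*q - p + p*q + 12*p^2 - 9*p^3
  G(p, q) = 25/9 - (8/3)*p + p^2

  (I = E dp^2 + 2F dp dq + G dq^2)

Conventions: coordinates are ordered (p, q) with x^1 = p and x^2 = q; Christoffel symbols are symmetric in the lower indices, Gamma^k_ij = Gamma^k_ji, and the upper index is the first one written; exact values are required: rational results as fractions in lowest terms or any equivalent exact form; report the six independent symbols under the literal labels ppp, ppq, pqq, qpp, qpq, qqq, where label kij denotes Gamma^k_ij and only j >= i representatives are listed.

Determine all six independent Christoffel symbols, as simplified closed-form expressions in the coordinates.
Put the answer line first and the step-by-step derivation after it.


Answer: Gamma_ppp = (1458*p^3 - 162*p*q + 162*p)/(729*p^4 - 162*p^2*q + 171*p^2 - 24*p + 9*q^2 - 18*q + 34), Gamma_ppq = (-81*p^2 + 9*q - 9)/(729*p^4 - 162*p^2*q + 171*p^2 - 24*p + 9*q^2 - 18*q + 34), Gamma_pqq = 0, Gamma_qpp = (-162*p^2 + 216*p)/(729*p^4 - 162*p^2*q + 171*p^2 - 24*p + 9*q^2 - 18*q + 34), Gamma_qpq = (9*p - 12)/(729*p^4 - 162*p^2*q + 171*p^2 - 24*p + 9*q^2 - 18*q + 34), Gamma_qqq = 0

E = 2 - 2*q + q^2 + 18*p^2 - 18*p^2*q + 81*p^4; F = 4/3 - (4/3)*q - p + p*q + 12*p^2 - 9*p^3; G = 25/9 - (8/3)*p + p^2
Gamma^k_ij = (1/2) g^{kl} (d_i g_jl + d_j g_il - d_l g_ij), with g^inv = (1/(EG-F^2)) [[G, -F], [-F, E]]
first partials: E_p = 36*p - 36*p*q + 324*p^3, E_q = -2 + 2*q - 18*p^2, F_p = -1 + q + 24*p - 27*p^2, F_q = -4/3 + p, G_p = -8/3 + 2*p, G_q = 0
D = EG - F^2 = 34/9 - 2*q - (8/3)*p + q^2 + 19*p^2 - 18*p^2*q + 81*p^4
expanded: Gamma^p_pp = (G E_p - 2F F_p + F E_q)/(2D), Gamma^p_pq = (G E_q - F G_p)/(2D), Gamma^p_qq = (2G F_q - G G_p - F G_q)/(2D), Gamma^q_pp = (2E F_p - E E_q - F E_p)/(2D), Gamma^q_pq = (E G_p - F E_q)/(2D), Gamma^q_qq = (E G_q - 2F F_q + F G_p)/(2D); substitute and cancel common factors


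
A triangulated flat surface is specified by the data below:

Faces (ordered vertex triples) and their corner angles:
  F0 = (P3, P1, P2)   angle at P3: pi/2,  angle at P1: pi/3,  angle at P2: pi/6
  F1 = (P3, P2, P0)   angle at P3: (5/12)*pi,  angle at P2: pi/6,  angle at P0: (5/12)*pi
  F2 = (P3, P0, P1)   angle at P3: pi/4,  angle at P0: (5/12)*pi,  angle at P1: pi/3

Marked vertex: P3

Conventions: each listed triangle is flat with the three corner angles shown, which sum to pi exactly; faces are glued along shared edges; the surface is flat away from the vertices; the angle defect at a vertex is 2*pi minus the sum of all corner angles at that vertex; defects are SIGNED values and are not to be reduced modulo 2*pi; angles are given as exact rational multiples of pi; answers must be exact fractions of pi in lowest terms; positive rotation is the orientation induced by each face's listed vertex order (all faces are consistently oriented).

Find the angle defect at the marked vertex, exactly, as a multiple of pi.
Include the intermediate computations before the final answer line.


Sum of corner angles at P3: (7/6)*pi
defect = 2*pi - (7/6)*pi

Answer: defect(P3) = (5/6)*pi


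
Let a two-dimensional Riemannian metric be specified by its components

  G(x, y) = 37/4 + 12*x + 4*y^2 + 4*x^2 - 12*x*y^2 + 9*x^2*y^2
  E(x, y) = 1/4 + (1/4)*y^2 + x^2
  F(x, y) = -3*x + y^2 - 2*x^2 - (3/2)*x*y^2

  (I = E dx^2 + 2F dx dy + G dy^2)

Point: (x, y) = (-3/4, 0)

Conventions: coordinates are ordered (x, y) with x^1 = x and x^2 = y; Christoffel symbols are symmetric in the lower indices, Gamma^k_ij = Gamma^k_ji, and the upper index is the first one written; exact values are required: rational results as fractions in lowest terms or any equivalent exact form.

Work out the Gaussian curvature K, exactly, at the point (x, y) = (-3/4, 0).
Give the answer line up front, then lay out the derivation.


Answer: K = -6416/2401

E = 13/16, F = 9/8, G = 5/2, EG - F^2 = 49/64 at the point
E_x = -3/2, E_y = 0, F_x = 0, F_y = 0, G_x = 6, G_y = 0
E_yy = 1/2, F_xy = 0, G_xx = 8
Apply the Brioschi formula K = (det M1 - det M2)/(EG - F^2)^2 over the derivative matrices of E, F, G.
M1 = [[-E_yy/2 + F_xy - G_xx/2, E_x/2, F_x - E_y/2], [F_y - G_x/2, E, F], [G_y/2, F, G]] = [[-17/4, -3/4, 0], [-3, 13/16, 9/8], [0, 9/8, 5/2]]; det M1 = -2273/256
M2 = [[0, E_y/2, G_x/2], [E_y/2, E, F], [G_x/2, F, G]] = [[0, 0, 3], [0, 13/16, 9/8], [3, 9/8, 5/2]]; det M2 = -117/16
det M1 - det M2 = -401/256; K = -401/256 / (49/64)^2 = -6416/2401


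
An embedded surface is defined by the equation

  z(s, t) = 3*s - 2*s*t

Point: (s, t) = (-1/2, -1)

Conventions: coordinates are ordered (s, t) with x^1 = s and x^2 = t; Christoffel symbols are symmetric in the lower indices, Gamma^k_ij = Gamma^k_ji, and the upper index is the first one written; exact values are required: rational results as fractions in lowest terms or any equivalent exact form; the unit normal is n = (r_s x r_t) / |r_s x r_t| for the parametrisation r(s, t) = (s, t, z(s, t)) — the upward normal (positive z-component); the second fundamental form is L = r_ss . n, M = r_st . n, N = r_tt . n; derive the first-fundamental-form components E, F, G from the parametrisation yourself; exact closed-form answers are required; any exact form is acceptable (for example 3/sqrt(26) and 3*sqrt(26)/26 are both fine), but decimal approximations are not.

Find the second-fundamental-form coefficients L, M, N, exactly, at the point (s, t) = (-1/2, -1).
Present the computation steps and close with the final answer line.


z_s = 5, z_t = 1, z_ss = 0, z_st = -2, z_tt = 0
E = 26, F = 5, G = 2; answer radicand W^2 = 27
unnormalised second-form numerators: l = 0, m = -2, n = 0; L = l/sqrt(27), and similarly M = m/sqrt(W^2), N = n/sqrt(W^2)

Answer: L = 0, M = -2*sqrt(3)/9, N = 0


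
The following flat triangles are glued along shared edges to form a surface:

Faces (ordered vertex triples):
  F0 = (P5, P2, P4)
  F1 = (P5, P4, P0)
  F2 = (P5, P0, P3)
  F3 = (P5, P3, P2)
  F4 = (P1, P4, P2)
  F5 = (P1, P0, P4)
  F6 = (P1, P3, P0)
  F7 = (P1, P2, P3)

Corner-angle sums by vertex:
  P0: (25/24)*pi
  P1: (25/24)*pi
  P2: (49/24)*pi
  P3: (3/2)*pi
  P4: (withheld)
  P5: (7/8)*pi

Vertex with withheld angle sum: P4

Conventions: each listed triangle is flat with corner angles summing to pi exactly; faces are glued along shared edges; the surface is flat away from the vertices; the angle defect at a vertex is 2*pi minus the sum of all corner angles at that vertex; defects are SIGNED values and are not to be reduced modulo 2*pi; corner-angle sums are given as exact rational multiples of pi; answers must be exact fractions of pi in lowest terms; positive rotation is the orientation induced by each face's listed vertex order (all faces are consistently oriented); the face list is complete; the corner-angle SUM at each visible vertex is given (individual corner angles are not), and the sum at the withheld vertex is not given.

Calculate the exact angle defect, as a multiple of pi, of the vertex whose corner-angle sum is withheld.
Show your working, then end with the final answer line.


V = 6, E = 12, F = 8; chi = V - E + F = 2
Gauss-Bonnet: total defect = 2*pi*chi = 4*pi; visible defects sum to (7/2)*pi

Answer: defect(P4) = pi/2


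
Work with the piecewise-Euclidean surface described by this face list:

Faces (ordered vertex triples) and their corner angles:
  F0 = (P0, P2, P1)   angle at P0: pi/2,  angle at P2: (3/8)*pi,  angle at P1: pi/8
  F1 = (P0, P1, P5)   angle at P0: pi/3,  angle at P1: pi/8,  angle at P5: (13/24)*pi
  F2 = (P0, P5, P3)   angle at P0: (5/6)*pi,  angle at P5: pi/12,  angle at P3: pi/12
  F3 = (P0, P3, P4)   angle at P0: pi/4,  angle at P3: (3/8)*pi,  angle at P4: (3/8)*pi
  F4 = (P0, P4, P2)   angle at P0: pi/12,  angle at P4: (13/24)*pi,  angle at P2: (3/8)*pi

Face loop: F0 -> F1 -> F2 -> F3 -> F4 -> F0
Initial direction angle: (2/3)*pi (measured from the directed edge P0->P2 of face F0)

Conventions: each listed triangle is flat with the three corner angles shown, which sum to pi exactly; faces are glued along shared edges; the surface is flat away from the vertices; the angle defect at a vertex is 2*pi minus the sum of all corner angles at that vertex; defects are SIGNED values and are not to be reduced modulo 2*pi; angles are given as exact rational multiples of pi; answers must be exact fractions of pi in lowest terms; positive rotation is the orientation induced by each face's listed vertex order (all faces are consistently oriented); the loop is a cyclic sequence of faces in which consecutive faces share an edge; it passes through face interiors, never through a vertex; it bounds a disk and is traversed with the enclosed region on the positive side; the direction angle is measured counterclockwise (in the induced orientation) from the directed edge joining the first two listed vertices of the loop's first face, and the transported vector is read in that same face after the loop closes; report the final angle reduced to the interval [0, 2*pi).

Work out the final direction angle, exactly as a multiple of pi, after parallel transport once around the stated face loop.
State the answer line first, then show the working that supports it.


Answer: final direction angle = (2/3)*pi

enclosed vertex P0: corner angles sum to 2*pi, defect = 2*pi - 2*pi = 0
by Gauss-Bonnet the loop rotates the vector by the enclosed defect sum (positive orientation, mod 2*pi)
final angle = (2/3)*pi + 0 = (2/3)*pi (mod 2*pi)
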